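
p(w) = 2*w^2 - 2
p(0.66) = -1.13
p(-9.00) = 160.00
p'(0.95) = 3.80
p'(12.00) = 48.00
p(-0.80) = -0.72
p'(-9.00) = -36.00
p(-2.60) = 11.52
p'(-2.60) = -10.40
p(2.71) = 12.69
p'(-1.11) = -4.44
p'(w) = 4*w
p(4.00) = 30.00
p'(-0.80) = -3.20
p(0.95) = -0.20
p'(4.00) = 16.00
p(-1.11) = 0.46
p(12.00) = 286.00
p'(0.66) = 2.64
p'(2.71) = 10.84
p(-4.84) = 44.85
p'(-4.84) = -19.36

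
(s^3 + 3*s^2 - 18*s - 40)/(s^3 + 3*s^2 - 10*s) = (s^2 - 2*s - 8)/(s*(s - 2))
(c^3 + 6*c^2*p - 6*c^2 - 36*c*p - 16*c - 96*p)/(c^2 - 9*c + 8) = (c^2 + 6*c*p + 2*c + 12*p)/(c - 1)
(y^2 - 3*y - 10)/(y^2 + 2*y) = (y - 5)/y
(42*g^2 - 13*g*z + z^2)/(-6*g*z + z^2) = (-7*g + z)/z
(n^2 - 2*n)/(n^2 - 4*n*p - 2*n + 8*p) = n/(n - 4*p)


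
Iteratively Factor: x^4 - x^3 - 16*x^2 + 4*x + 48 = (x + 3)*(x^3 - 4*x^2 - 4*x + 16) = (x - 2)*(x + 3)*(x^2 - 2*x - 8) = (x - 4)*(x - 2)*(x + 3)*(x + 2)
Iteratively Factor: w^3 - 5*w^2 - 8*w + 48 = (w + 3)*(w^2 - 8*w + 16) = (w - 4)*(w + 3)*(w - 4)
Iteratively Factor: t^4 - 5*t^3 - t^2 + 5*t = (t - 5)*(t^3 - t) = (t - 5)*(t - 1)*(t^2 + t) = (t - 5)*(t - 1)*(t + 1)*(t)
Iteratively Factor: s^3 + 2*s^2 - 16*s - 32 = (s + 4)*(s^2 - 2*s - 8) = (s + 2)*(s + 4)*(s - 4)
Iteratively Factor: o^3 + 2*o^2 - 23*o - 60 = (o - 5)*(o^2 + 7*o + 12) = (o - 5)*(o + 4)*(o + 3)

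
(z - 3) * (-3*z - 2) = -3*z^2 + 7*z + 6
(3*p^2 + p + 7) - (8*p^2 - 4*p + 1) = -5*p^2 + 5*p + 6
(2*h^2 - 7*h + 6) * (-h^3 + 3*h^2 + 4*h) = -2*h^5 + 13*h^4 - 19*h^3 - 10*h^2 + 24*h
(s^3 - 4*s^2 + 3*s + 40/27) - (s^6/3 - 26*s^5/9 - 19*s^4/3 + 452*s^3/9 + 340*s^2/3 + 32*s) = -s^6/3 + 26*s^5/9 + 19*s^4/3 - 443*s^3/9 - 352*s^2/3 - 29*s + 40/27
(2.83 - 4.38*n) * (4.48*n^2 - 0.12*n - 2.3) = -19.6224*n^3 + 13.204*n^2 + 9.7344*n - 6.509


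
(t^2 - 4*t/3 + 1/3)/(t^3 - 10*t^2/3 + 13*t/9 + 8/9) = 3*(3*t - 1)/(9*t^2 - 21*t - 8)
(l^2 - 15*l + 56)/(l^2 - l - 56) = (l - 7)/(l + 7)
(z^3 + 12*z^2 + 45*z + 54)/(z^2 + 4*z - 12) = (z^2 + 6*z + 9)/(z - 2)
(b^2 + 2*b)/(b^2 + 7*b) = (b + 2)/(b + 7)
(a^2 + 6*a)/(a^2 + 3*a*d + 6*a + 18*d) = a/(a + 3*d)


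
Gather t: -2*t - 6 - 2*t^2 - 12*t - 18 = -2*t^2 - 14*t - 24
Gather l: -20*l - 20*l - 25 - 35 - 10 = -40*l - 70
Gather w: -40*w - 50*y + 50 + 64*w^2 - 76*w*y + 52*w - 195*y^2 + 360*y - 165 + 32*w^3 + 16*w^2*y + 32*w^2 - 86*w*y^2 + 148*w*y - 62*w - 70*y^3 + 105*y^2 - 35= 32*w^3 + w^2*(16*y + 96) + w*(-86*y^2 + 72*y - 50) - 70*y^3 - 90*y^2 + 310*y - 150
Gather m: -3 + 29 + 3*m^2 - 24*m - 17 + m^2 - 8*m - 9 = 4*m^2 - 32*m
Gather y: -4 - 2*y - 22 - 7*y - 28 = -9*y - 54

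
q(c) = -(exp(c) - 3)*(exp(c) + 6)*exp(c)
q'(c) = -(exp(c) - 3)*(exp(c) + 6)*exp(c) - (exp(c) - 3)*exp(2*c) - (exp(c) + 6)*exp(2*c)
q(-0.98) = 6.28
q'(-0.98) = 5.75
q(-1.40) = 4.24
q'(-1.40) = 4.03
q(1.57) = -93.84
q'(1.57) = -385.26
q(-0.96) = 6.40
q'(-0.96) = 5.84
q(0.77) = 14.81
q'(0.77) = -19.34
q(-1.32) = 4.58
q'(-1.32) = 4.32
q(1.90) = -312.62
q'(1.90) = -1044.46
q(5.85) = -42222109.68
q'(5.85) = -126317114.34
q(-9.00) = 0.00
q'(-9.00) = 0.00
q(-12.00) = 0.00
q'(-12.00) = 0.00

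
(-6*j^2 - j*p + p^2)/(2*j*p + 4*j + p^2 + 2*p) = (-3*j + p)/(p + 2)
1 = 1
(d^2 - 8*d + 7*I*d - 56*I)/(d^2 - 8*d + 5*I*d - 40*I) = (d + 7*I)/(d + 5*I)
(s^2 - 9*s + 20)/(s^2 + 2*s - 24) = (s - 5)/(s + 6)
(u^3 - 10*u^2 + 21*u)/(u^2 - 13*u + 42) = u*(u - 3)/(u - 6)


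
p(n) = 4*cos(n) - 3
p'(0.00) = 0.00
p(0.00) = 1.00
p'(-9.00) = 1.65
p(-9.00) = -6.64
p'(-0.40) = 1.56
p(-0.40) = 0.68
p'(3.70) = 2.12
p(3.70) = -6.39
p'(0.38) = -1.48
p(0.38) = 0.71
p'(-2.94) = 0.80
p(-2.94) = -6.92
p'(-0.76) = 2.76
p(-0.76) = -0.10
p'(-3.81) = -2.48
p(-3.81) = -6.14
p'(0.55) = -2.09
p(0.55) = 0.41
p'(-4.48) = -3.89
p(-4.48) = -3.92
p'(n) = -4*sin(n)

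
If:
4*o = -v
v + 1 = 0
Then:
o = 1/4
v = -1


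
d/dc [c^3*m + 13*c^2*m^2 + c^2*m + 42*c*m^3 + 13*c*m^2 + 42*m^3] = m*(3*c^2 + 26*c*m + 2*c + 42*m^2 + 13*m)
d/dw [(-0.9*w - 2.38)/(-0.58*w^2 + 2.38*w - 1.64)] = (-0.522*w^2 - 2.7608*w + 7.1404)/(0.3364*w^4 - 2.7608*w^3 + 7.5668*w^2 - 7.8064*w + 2.6896)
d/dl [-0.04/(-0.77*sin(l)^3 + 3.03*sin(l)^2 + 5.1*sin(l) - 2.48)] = (-0.0924*sin(l)^2 + 0.2424*sin(l) + 0.204)*cos(l)/(0.77*sin(l)^3 - 3.03*sin(l)^2 - 5.1*sin(l) + 2.48)^2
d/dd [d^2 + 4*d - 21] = 2*d + 4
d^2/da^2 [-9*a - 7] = 0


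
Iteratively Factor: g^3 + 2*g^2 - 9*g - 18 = (g + 2)*(g^2 - 9) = (g + 2)*(g + 3)*(g - 3)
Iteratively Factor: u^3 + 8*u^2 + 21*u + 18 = (u + 3)*(u^2 + 5*u + 6) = (u + 2)*(u + 3)*(u + 3)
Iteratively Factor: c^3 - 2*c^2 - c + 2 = (c + 1)*(c^2 - 3*c + 2) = (c - 1)*(c + 1)*(c - 2)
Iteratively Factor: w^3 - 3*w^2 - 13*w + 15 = (w - 5)*(w^2 + 2*w - 3) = (w - 5)*(w + 3)*(w - 1)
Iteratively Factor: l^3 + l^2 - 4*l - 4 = (l + 1)*(l^2 - 4) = (l - 2)*(l + 1)*(l + 2)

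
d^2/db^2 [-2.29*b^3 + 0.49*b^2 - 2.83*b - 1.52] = 0.98 - 13.74*b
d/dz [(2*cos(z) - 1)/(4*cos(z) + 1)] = -6*sin(z)/(4*cos(z) + 1)^2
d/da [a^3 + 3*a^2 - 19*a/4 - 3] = 3*a^2 + 6*a - 19/4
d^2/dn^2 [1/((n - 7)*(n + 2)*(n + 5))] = 6*(2*n^4 - 39*n^2 + 70*n + 507)/(n^9 - 117*n^7 - 210*n^6 + 4563*n^5 + 16380*n^4 - 44619*n^3 - 319410*n^2 - 573300*n - 343000)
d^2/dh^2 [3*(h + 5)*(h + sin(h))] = -3*(h + 5)*sin(h) + 6*cos(h) + 6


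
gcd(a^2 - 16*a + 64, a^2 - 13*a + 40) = a - 8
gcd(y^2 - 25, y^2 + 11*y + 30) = y + 5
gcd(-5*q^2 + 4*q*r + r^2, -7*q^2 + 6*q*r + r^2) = q - r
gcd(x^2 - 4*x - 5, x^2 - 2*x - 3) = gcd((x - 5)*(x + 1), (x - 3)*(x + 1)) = x + 1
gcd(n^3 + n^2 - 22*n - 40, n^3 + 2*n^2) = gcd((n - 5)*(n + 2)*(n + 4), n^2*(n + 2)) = n + 2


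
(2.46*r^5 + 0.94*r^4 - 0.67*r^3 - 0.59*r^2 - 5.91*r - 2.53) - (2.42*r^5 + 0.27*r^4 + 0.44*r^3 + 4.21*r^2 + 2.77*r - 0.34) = 0.04*r^5 + 0.67*r^4 - 1.11*r^3 - 4.8*r^2 - 8.68*r - 2.19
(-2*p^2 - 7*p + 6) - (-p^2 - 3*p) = -p^2 - 4*p + 6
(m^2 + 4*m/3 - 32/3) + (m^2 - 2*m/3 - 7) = 2*m^2 + 2*m/3 - 53/3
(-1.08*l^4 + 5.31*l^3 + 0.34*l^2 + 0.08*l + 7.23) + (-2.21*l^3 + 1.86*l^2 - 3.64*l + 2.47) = -1.08*l^4 + 3.1*l^3 + 2.2*l^2 - 3.56*l + 9.7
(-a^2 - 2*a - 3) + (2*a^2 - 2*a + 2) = a^2 - 4*a - 1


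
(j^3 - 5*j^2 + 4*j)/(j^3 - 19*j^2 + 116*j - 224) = j*(j - 1)/(j^2 - 15*j + 56)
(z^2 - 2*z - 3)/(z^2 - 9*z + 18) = (z + 1)/(z - 6)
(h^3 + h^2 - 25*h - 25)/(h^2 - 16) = (h^3 + h^2 - 25*h - 25)/(h^2 - 16)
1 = 1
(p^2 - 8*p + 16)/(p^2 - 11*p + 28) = (p - 4)/(p - 7)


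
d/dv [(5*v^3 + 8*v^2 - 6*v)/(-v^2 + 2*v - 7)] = (-5*v^4 + 20*v^3 - 95*v^2 - 112*v + 42)/(v^4 - 4*v^3 + 18*v^2 - 28*v + 49)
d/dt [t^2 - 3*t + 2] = 2*t - 3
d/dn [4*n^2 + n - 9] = 8*n + 1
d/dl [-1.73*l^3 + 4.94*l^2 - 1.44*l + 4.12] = -5.19*l^2 + 9.88*l - 1.44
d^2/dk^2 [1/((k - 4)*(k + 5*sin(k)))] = (5*(k - 4)^2*(k + 5*sin(k))*sin(k) + 2*(k - 4)^2*(5*cos(k) + 1)^2 + 2*(k + 5*sin(k))^2 + (k + 5*sin(k))*(2*k - 8)*(5*cos(k) + 1))/((k - 4)^3*(k + 5*sin(k))^3)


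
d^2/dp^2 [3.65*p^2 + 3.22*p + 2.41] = 7.30000000000000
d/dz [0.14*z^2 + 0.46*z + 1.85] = 0.28*z + 0.46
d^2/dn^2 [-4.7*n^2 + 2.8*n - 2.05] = -9.40000000000000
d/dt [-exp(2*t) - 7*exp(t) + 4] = (-2*exp(t) - 7)*exp(t)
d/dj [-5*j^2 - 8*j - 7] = -10*j - 8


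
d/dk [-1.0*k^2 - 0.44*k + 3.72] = -2.0*k - 0.44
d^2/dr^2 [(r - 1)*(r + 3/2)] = 2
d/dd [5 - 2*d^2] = -4*d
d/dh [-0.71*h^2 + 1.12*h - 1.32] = 1.12 - 1.42*h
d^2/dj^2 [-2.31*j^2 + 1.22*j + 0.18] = -4.62000000000000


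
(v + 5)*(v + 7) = v^2 + 12*v + 35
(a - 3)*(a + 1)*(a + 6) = a^3 + 4*a^2 - 15*a - 18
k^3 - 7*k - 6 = (k - 3)*(k + 1)*(k + 2)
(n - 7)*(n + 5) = n^2 - 2*n - 35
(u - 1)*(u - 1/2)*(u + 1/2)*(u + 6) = u^4 + 5*u^3 - 25*u^2/4 - 5*u/4 + 3/2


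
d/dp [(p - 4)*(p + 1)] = 2*p - 3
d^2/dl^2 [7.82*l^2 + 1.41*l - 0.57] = 15.6400000000000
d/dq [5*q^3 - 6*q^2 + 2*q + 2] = 15*q^2 - 12*q + 2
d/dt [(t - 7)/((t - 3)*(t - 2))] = (-t^2 + 14*t - 29)/(t^4 - 10*t^3 + 37*t^2 - 60*t + 36)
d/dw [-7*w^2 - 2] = -14*w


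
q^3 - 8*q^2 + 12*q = q*(q - 6)*(q - 2)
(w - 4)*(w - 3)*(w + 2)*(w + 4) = w^4 - w^3 - 22*w^2 + 16*w + 96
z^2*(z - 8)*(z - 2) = z^4 - 10*z^3 + 16*z^2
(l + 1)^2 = l^2 + 2*l + 1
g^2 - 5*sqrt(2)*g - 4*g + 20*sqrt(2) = (g - 4)*(g - 5*sqrt(2))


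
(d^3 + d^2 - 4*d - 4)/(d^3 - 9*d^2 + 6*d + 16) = (d + 2)/(d - 8)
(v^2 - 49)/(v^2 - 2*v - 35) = (v + 7)/(v + 5)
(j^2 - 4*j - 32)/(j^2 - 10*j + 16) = (j + 4)/(j - 2)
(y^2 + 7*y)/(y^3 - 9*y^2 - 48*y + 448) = y/(y^2 - 16*y + 64)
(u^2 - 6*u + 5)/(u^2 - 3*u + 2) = (u - 5)/(u - 2)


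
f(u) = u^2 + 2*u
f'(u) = 2*u + 2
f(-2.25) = 0.56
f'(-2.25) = -2.50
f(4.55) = 29.80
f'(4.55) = 11.10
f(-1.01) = -1.00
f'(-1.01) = -0.02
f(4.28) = 26.88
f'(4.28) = 10.56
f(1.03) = 3.12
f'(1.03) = 4.06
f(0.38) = 0.90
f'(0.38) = 2.76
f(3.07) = 15.56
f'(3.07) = 8.14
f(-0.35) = -0.58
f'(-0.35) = 1.30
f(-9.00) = 63.00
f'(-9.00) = -16.00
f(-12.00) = 120.00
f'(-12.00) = -22.00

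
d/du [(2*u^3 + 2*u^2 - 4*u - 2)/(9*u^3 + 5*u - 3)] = 2*(-9*u^4 + 46*u^3 + 23*u^2 - 6*u + 11)/(81*u^6 + 90*u^4 - 54*u^3 + 25*u^2 - 30*u + 9)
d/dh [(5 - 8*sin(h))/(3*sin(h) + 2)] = -31*cos(h)/(3*sin(h) + 2)^2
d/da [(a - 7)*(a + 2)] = 2*a - 5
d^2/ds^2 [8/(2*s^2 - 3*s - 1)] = 16*(4*s^2 - 6*s - (4*s - 3)^2 - 2)/(-2*s^2 + 3*s + 1)^3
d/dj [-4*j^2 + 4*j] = 4 - 8*j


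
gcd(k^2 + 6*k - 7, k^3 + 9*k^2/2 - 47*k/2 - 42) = k + 7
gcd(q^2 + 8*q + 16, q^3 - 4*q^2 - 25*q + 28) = q + 4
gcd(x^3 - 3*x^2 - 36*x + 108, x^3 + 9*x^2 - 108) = x^2 + 3*x - 18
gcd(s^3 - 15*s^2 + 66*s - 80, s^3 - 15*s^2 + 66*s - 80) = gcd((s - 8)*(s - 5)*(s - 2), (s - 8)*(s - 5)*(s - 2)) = s^3 - 15*s^2 + 66*s - 80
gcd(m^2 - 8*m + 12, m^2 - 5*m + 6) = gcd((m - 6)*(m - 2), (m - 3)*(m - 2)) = m - 2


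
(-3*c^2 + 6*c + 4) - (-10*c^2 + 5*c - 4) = 7*c^2 + c + 8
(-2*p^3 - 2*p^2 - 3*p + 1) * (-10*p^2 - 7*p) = 20*p^5 + 34*p^4 + 44*p^3 + 11*p^2 - 7*p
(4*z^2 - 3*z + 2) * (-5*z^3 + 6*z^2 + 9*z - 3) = -20*z^5 + 39*z^4 + 8*z^3 - 27*z^2 + 27*z - 6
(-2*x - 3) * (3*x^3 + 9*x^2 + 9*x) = -6*x^4 - 27*x^3 - 45*x^2 - 27*x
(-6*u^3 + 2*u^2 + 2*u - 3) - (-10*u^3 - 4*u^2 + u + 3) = 4*u^3 + 6*u^2 + u - 6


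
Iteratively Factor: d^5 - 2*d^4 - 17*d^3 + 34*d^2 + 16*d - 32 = (d - 4)*(d^4 + 2*d^3 - 9*d^2 - 2*d + 8) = (d - 4)*(d - 2)*(d^3 + 4*d^2 - d - 4) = (d - 4)*(d - 2)*(d + 4)*(d^2 - 1) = (d - 4)*(d - 2)*(d - 1)*(d + 4)*(d + 1)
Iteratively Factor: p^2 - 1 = (p + 1)*(p - 1)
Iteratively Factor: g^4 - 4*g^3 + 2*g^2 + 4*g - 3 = (g + 1)*(g^3 - 5*g^2 + 7*g - 3) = (g - 1)*(g + 1)*(g^2 - 4*g + 3) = (g - 1)^2*(g + 1)*(g - 3)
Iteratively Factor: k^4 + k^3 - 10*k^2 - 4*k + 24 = (k - 2)*(k^3 + 3*k^2 - 4*k - 12) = (k - 2)*(k + 2)*(k^2 + k - 6) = (k - 2)*(k + 2)*(k + 3)*(k - 2)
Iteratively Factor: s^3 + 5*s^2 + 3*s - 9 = (s - 1)*(s^2 + 6*s + 9) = (s - 1)*(s + 3)*(s + 3)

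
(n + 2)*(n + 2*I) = n^2 + 2*n + 2*I*n + 4*I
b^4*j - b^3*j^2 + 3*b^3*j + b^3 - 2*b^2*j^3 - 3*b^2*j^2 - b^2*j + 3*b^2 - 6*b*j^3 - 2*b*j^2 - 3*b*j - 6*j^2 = (b + 3)*(b - 2*j)*(b + j)*(b*j + 1)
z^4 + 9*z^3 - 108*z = z*(z - 3)*(z + 6)^2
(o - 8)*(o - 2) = o^2 - 10*o + 16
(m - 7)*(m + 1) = m^2 - 6*m - 7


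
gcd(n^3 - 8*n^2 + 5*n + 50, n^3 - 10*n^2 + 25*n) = n^2 - 10*n + 25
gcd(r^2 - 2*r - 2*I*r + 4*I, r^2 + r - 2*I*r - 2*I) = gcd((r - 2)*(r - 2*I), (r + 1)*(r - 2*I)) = r - 2*I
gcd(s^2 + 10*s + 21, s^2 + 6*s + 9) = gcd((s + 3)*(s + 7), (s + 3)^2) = s + 3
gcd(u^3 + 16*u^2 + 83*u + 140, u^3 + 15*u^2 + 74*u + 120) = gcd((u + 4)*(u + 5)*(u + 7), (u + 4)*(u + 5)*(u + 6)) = u^2 + 9*u + 20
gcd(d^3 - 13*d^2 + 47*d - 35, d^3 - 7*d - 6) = 1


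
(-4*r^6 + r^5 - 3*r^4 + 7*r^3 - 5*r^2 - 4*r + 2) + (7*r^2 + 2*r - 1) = -4*r^6 + r^5 - 3*r^4 + 7*r^3 + 2*r^2 - 2*r + 1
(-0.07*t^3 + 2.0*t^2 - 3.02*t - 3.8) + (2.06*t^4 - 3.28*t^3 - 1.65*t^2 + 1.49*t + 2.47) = 2.06*t^4 - 3.35*t^3 + 0.35*t^2 - 1.53*t - 1.33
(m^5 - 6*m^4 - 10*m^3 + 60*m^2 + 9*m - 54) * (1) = m^5 - 6*m^4 - 10*m^3 + 60*m^2 + 9*m - 54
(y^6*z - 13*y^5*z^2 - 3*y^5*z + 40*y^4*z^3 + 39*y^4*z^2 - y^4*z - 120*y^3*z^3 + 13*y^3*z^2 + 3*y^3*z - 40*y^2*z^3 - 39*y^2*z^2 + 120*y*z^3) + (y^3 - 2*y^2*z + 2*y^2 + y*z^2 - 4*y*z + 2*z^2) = y^6*z - 13*y^5*z^2 - 3*y^5*z + 40*y^4*z^3 + 39*y^4*z^2 - y^4*z - 120*y^3*z^3 + 13*y^3*z^2 + 3*y^3*z + y^3 - 40*y^2*z^3 - 39*y^2*z^2 - 2*y^2*z + 2*y^2 + 120*y*z^3 + y*z^2 - 4*y*z + 2*z^2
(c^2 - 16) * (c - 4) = c^3 - 4*c^2 - 16*c + 64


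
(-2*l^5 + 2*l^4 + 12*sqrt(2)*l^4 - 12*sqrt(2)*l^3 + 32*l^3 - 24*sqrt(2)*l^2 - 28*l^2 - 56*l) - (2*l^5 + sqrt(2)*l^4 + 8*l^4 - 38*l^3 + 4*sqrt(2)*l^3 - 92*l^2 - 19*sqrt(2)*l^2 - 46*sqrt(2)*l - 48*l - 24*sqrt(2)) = -4*l^5 - 6*l^4 + 11*sqrt(2)*l^4 - 16*sqrt(2)*l^3 + 70*l^3 - 5*sqrt(2)*l^2 + 64*l^2 - 8*l + 46*sqrt(2)*l + 24*sqrt(2)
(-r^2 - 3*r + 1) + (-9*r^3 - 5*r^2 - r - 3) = -9*r^3 - 6*r^2 - 4*r - 2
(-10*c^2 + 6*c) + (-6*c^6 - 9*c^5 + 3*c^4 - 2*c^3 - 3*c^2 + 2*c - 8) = -6*c^6 - 9*c^5 + 3*c^4 - 2*c^3 - 13*c^2 + 8*c - 8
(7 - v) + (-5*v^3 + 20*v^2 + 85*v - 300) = -5*v^3 + 20*v^2 + 84*v - 293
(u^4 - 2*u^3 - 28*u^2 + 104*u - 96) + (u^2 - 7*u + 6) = u^4 - 2*u^3 - 27*u^2 + 97*u - 90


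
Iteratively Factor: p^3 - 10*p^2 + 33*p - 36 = (p - 4)*(p^2 - 6*p + 9) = (p - 4)*(p - 3)*(p - 3)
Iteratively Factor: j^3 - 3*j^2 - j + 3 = (j - 1)*(j^2 - 2*j - 3) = (j - 1)*(j + 1)*(j - 3)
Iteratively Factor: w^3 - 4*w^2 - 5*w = (w - 5)*(w^2 + w) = w*(w - 5)*(w + 1)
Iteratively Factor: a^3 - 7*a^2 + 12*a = (a - 3)*(a^2 - 4*a) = a*(a - 3)*(a - 4)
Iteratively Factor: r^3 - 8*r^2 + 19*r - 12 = (r - 3)*(r^2 - 5*r + 4) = (r - 3)*(r - 1)*(r - 4)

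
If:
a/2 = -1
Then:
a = -2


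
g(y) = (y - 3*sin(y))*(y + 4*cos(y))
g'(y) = (1 - 4*sin(y))*(y - 3*sin(y)) + (1 - 3*cos(y))*(y + 4*cos(y)) = -(y - 3*sin(y))*(4*sin(y) - 1) - (y + 4*cos(y))*(3*cos(y) - 1)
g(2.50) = -0.50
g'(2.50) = -3.38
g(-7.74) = 34.67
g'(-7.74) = -28.47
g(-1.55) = -2.13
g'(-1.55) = 5.87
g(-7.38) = 26.16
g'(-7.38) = -19.43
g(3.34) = -2.29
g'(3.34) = 4.74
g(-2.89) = 14.50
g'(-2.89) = -30.69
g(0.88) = -4.91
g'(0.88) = -0.14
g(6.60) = 58.93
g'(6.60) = -20.64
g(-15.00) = 235.39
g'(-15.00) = -106.14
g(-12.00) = 117.38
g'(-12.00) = 28.81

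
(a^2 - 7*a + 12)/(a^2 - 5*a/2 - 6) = 2*(a - 3)/(2*a + 3)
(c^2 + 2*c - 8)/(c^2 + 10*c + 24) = (c - 2)/(c + 6)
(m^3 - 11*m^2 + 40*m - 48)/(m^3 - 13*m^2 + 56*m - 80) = (m - 3)/(m - 5)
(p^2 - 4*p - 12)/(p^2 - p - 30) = (p + 2)/(p + 5)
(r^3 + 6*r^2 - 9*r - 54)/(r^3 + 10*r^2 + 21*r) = (r^2 + 3*r - 18)/(r*(r + 7))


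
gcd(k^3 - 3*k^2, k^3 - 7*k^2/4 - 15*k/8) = k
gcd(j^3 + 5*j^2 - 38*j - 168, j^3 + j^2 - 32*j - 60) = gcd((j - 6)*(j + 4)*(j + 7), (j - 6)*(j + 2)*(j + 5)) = j - 6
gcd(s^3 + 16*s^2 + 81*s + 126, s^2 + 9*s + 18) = s^2 + 9*s + 18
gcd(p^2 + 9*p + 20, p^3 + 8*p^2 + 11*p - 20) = p^2 + 9*p + 20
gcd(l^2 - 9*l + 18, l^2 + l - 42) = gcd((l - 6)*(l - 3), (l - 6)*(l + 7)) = l - 6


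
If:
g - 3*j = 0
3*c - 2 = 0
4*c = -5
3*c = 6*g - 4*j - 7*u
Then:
No Solution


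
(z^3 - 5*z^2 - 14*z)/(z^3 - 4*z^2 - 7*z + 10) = z*(z - 7)/(z^2 - 6*z + 5)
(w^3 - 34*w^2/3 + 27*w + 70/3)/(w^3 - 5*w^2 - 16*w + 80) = (3*w^2 - 19*w - 14)/(3*(w^2 - 16))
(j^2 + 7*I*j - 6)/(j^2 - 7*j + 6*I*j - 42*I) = (j + I)/(j - 7)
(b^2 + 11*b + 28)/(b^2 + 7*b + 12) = (b + 7)/(b + 3)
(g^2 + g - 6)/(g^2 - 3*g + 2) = (g + 3)/(g - 1)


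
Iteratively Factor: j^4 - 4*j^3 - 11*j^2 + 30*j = (j)*(j^3 - 4*j^2 - 11*j + 30) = j*(j - 2)*(j^2 - 2*j - 15) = j*(j - 5)*(j - 2)*(j + 3)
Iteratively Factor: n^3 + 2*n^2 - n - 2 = (n - 1)*(n^2 + 3*n + 2) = (n - 1)*(n + 2)*(n + 1)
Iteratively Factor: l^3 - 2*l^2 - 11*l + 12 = (l - 1)*(l^2 - l - 12) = (l - 4)*(l - 1)*(l + 3)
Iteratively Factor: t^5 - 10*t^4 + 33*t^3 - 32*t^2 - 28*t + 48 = (t - 2)*(t^4 - 8*t^3 + 17*t^2 + 2*t - 24) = (t - 2)*(t + 1)*(t^3 - 9*t^2 + 26*t - 24) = (t - 3)*(t - 2)*(t + 1)*(t^2 - 6*t + 8) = (t - 4)*(t - 3)*(t - 2)*(t + 1)*(t - 2)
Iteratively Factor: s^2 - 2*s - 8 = (s + 2)*(s - 4)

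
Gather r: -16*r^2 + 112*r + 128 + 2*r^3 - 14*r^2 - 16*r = 2*r^3 - 30*r^2 + 96*r + 128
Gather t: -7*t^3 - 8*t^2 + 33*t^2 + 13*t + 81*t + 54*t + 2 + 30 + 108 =-7*t^3 + 25*t^2 + 148*t + 140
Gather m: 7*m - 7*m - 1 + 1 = 0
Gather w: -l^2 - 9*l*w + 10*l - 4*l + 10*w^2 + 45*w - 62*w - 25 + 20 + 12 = -l^2 + 6*l + 10*w^2 + w*(-9*l - 17) + 7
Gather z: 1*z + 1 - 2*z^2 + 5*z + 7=-2*z^2 + 6*z + 8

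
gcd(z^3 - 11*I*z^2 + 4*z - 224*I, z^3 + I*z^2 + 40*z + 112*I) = z^2 - 3*I*z + 28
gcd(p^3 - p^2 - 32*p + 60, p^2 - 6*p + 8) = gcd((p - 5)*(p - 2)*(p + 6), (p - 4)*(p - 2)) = p - 2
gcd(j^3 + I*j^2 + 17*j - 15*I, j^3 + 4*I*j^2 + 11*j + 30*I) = j^2 + 2*I*j + 15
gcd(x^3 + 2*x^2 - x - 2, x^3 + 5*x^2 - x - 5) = x^2 - 1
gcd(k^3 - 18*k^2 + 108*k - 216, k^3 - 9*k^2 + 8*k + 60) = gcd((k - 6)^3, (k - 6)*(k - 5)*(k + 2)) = k - 6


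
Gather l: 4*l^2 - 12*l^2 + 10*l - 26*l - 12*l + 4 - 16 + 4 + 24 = -8*l^2 - 28*l + 16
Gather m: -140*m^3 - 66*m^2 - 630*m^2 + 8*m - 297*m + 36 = -140*m^3 - 696*m^2 - 289*m + 36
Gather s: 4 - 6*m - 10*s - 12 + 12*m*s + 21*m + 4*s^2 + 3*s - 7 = 15*m + 4*s^2 + s*(12*m - 7) - 15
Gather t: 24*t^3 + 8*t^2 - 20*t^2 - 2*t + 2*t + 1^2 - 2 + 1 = 24*t^3 - 12*t^2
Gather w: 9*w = 9*w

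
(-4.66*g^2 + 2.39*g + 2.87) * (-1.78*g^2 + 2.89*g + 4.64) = 8.2948*g^4 - 17.7216*g^3 - 19.8239*g^2 + 19.3839*g + 13.3168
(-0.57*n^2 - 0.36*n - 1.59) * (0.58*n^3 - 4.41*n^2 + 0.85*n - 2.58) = -0.3306*n^5 + 2.3049*n^4 + 0.1809*n^3 + 8.1765*n^2 - 0.4227*n + 4.1022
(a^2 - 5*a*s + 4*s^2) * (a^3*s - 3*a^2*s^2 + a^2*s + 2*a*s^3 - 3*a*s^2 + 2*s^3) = a^5*s - 8*a^4*s^2 + a^4*s + 21*a^3*s^3 - 8*a^3*s^2 - 22*a^2*s^4 + 21*a^2*s^3 + 8*a*s^5 - 22*a*s^4 + 8*s^5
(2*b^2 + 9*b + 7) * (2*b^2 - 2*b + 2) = 4*b^4 + 14*b^3 + 4*b + 14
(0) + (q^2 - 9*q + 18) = q^2 - 9*q + 18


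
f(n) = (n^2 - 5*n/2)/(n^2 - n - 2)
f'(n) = (1 - 2*n)*(n^2 - 5*n/2)/(n^2 - n - 2)^2 + (2*n - 5/2)/(n^2 - n - 2)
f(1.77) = 2.03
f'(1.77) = 6.45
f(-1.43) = 3.81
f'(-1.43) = 6.34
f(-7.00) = 1.23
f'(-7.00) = 0.04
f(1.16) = 0.86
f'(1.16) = 0.72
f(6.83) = 0.78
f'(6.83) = 0.03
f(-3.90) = 1.46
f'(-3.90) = 0.15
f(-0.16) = -0.23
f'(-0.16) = 1.72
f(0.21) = 0.22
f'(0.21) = 0.90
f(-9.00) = 1.18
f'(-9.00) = 0.02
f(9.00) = 0.84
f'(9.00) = 0.02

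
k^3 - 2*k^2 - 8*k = k*(k - 4)*(k + 2)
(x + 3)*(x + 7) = x^2 + 10*x + 21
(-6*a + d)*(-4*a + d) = 24*a^2 - 10*a*d + d^2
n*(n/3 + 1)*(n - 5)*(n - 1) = n^4/3 - n^3 - 13*n^2/3 + 5*n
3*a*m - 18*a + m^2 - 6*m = (3*a + m)*(m - 6)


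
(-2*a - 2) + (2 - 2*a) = -4*a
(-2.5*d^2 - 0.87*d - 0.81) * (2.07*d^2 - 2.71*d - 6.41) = -5.175*d^4 + 4.9741*d^3 + 16.706*d^2 + 7.7718*d + 5.1921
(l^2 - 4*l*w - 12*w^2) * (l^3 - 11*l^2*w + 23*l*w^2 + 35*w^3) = l^5 - 15*l^4*w + 55*l^3*w^2 + 75*l^2*w^3 - 416*l*w^4 - 420*w^5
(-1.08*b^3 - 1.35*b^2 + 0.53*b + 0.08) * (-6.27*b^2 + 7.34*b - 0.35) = 6.7716*b^5 + 0.537299999999999*b^4 - 12.8541*b^3 + 3.8611*b^2 + 0.4017*b - 0.028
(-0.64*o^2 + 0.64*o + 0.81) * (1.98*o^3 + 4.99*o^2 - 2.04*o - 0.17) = -1.2672*o^5 - 1.9264*o^4 + 6.103*o^3 + 2.8451*o^2 - 1.7612*o - 0.1377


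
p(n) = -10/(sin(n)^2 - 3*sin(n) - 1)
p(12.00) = -11.14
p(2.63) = 4.49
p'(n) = -10*(-2*sin(n)*cos(n) + 3*cos(n))/(sin(n)^2 - 3*sin(n) - 1)^2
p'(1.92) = 0.44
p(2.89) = 5.94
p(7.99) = 3.34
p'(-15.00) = 17.31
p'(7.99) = 0.15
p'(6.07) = -325.68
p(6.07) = 31.20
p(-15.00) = -7.28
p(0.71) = 3.95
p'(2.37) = 1.69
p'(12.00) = -42.66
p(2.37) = 3.84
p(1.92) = 3.41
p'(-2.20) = 6.29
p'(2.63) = 3.55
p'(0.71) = -2.01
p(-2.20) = -4.81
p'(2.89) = 8.54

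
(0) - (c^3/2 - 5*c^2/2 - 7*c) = -c^3/2 + 5*c^2/2 + 7*c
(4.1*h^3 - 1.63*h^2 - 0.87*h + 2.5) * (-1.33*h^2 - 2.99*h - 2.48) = -5.453*h^5 - 10.0911*h^4 - 4.1372*h^3 + 3.3187*h^2 - 5.3174*h - 6.2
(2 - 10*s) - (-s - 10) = 12 - 9*s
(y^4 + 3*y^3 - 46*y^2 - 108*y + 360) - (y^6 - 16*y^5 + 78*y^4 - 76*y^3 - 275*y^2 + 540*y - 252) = -y^6 + 16*y^5 - 77*y^4 + 79*y^3 + 229*y^2 - 648*y + 612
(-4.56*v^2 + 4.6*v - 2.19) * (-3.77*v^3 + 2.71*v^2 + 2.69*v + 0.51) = 17.1912*v^5 - 29.6996*v^4 + 8.4559*v^3 + 4.1135*v^2 - 3.5451*v - 1.1169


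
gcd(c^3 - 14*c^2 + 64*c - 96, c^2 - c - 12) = c - 4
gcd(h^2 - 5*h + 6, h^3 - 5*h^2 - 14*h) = 1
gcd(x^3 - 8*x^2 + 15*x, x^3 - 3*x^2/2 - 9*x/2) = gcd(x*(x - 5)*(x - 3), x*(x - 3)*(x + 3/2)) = x^2 - 3*x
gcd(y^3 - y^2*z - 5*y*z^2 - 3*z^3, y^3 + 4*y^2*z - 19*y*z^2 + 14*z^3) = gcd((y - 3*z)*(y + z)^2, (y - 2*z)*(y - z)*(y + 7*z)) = 1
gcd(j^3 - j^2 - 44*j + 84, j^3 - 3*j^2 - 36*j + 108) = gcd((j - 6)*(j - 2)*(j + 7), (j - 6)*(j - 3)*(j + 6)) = j - 6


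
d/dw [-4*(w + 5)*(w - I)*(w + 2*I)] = -12*w^2 - 8*w*(5 + I) - 8 - 20*I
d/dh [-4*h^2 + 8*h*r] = -8*h + 8*r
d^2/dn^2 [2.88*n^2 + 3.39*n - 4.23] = 5.76000000000000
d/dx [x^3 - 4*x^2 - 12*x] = 3*x^2 - 8*x - 12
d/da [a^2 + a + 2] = 2*a + 1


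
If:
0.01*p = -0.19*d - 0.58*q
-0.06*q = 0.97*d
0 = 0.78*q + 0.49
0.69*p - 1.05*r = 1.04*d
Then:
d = 0.04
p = 35.70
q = -0.63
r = 23.42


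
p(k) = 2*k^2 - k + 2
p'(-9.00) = -37.00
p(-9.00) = 173.00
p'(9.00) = 35.00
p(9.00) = 155.00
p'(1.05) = 3.20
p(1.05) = 3.16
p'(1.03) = 3.12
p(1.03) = 3.09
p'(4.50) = 17.00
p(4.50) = 38.00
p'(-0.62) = -3.48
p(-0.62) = 3.39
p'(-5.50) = -23.00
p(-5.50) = 68.00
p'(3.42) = 12.68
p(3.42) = 21.97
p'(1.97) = 6.88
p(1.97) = 7.79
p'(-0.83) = -4.32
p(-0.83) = 4.21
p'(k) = 4*k - 1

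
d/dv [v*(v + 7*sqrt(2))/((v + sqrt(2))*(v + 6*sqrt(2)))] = 12*(2*v + 7*sqrt(2))/(v^4 + 14*sqrt(2)*v^3 + 122*v^2 + 168*sqrt(2)*v + 144)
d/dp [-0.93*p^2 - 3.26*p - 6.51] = -1.86*p - 3.26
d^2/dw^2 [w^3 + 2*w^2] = 6*w + 4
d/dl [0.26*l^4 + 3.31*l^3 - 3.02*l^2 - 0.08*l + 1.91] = 1.04*l^3 + 9.93*l^2 - 6.04*l - 0.08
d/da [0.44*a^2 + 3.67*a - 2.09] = 0.88*a + 3.67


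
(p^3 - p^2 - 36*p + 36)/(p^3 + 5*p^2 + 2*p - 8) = (p^2 - 36)/(p^2 + 6*p + 8)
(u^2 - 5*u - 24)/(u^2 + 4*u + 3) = (u - 8)/(u + 1)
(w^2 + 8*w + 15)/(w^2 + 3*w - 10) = (w + 3)/(w - 2)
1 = 1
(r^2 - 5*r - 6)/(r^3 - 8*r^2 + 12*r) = (r + 1)/(r*(r - 2))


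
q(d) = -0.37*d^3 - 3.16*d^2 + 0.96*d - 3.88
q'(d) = -1.11*d^2 - 6.32*d + 0.96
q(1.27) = -8.52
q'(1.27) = -8.86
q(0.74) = -5.05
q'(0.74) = -4.32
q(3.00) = -39.43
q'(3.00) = -27.99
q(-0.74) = -6.17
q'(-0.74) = 5.03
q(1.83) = -14.97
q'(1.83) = -14.32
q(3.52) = -55.79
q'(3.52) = -35.04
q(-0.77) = -6.32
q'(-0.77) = 5.17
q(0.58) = -4.46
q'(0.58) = -3.08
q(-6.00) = -43.48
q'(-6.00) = -1.08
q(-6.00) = -43.48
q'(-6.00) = -1.08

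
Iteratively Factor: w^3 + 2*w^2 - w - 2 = (w - 1)*(w^2 + 3*w + 2) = (w - 1)*(w + 1)*(w + 2)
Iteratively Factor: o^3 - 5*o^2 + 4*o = (o - 4)*(o^2 - o) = (o - 4)*(o - 1)*(o)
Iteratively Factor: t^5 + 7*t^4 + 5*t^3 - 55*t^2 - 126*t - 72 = (t - 3)*(t^4 + 10*t^3 + 35*t^2 + 50*t + 24) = (t - 3)*(t + 2)*(t^3 + 8*t^2 + 19*t + 12) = (t - 3)*(t + 2)*(t + 3)*(t^2 + 5*t + 4) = (t - 3)*(t + 2)*(t + 3)*(t + 4)*(t + 1)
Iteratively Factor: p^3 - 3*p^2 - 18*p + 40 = (p - 2)*(p^2 - p - 20) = (p - 5)*(p - 2)*(p + 4)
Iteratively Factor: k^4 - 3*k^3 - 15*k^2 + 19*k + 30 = (k + 3)*(k^3 - 6*k^2 + 3*k + 10) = (k - 5)*(k + 3)*(k^2 - k - 2) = (k - 5)*(k + 1)*(k + 3)*(k - 2)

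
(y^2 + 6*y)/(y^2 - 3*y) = (y + 6)/(y - 3)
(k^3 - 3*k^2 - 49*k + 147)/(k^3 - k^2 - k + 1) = (k^3 - 3*k^2 - 49*k + 147)/(k^3 - k^2 - k + 1)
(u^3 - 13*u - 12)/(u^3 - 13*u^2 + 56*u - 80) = (u^2 + 4*u + 3)/(u^2 - 9*u + 20)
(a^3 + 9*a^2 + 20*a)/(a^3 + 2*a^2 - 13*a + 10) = a*(a + 4)/(a^2 - 3*a + 2)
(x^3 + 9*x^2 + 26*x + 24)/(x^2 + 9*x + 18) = (x^2 + 6*x + 8)/(x + 6)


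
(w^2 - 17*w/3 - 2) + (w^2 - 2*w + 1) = 2*w^2 - 23*w/3 - 1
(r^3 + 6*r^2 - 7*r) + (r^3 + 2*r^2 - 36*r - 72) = 2*r^3 + 8*r^2 - 43*r - 72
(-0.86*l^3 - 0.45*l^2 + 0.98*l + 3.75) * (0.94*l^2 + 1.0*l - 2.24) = -0.8084*l^5 - 1.283*l^4 + 2.3976*l^3 + 5.513*l^2 + 1.5548*l - 8.4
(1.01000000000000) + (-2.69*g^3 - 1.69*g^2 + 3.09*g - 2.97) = -2.69*g^3 - 1.69*g^2 + 3.09*g - 1.96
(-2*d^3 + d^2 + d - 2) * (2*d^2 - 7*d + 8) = -4*d^5 + 16*d^4 - 21*d^3 - 3*d^2 + 22*d - 16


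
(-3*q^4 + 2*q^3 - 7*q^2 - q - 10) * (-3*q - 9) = 9*q^5 + 21*q^4 + 3*q^3 + 66*q^2 + 39*q + 90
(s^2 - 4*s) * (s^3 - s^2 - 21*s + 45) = s^5 - 5*s^4 - 17*s^3 + 129*s^2 - 180*s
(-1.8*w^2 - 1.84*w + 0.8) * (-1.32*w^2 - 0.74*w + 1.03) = 2.376*w^4 + 3.7608*w^3 - 1.5484*w^2 - 2.4872*w + 0.824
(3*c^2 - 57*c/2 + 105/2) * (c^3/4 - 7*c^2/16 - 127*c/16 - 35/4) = 3*c^5/4 - 135*c^4/16 + 57*c^3/32 + 177*c^2 - 5355*c/32 - 3675/8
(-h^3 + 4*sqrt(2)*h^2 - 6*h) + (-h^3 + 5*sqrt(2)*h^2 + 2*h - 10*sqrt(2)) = -2*h^3 + 9*sqrt(2)*h^2 - 4*h - 10*sqrt(2)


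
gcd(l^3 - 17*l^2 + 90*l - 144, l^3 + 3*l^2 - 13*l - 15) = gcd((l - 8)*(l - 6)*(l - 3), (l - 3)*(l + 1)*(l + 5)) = l - 3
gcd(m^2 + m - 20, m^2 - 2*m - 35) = m + 5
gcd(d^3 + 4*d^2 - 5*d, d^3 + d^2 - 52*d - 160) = d + 5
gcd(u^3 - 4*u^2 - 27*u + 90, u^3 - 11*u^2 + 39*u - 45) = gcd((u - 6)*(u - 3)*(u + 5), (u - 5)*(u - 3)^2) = u - 3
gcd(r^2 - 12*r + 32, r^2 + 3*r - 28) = r - 4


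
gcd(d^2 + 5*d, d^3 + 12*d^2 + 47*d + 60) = d + 5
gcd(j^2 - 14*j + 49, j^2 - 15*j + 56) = j - 7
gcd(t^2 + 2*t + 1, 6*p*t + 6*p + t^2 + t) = t + 1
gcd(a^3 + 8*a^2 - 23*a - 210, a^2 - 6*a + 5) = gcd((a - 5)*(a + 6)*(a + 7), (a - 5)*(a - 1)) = a - 5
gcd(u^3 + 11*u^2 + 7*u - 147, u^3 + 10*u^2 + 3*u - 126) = u^2 + 4*u - 21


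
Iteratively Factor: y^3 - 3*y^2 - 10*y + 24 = (y - 2)*(y^2 - y - 12) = (y - 4)*(y - 2)*(y + 3)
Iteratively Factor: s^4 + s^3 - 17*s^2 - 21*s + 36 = (s + 3)*(s^3 - 2*s^2 - 11*s + 12) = (s - 1)*(s + 3)*(s^2 - s - 12) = (s - 1)*(s + 3)^2*(s - 4)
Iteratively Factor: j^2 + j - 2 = (j + 2)*(j - 1)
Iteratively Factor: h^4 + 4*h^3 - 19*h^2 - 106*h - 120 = (h - 5)*(h^3 + 9*h^2 + 26*h + 24) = (h - 5)*(h + 4)*(h^2 + 5*h + 6) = (h - 5)*(h + 3)*(h + 4)*(h + 2)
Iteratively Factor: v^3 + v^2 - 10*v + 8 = (v + 4)*(v^2 - 3*v + 2) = (v - 1)*(v + 4)*(v - 2)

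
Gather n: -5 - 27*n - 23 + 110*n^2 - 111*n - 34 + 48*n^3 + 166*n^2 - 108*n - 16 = 48*n^3 + 276*n^2 - 246*n - 78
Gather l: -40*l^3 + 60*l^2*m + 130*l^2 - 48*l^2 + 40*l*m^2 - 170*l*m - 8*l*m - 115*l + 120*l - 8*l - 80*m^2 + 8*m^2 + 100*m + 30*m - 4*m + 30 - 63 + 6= -40*l^3 + l^2*(60*m + 82) + l*(40*m^2 - 178*m - 3) - 72*m^2 + 126*m - 27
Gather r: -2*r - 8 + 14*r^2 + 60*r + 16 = 14*r^2 + 58*r + 8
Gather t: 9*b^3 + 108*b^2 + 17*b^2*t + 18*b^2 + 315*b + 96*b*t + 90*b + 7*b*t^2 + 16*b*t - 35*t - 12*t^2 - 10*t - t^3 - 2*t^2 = 9*b^3 + 126*b^2 + 405*b - t^3 + t^2*(7*b - 14) + t*(17*b^2 + 112*b - 45)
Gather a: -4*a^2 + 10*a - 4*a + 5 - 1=-4*a^2 + 6*a + 4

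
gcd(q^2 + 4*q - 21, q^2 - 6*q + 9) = q - 3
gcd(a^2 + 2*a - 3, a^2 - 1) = a - 1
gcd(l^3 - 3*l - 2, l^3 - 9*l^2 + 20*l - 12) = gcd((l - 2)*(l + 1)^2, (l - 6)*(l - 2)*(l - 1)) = l - 2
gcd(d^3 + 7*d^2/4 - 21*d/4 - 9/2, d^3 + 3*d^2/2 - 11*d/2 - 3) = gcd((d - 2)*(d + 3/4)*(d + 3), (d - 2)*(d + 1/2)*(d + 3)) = d^2 + d - 6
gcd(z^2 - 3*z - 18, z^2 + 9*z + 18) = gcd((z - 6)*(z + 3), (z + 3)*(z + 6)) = z + 3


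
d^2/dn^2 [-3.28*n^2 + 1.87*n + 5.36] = -6.56000000000000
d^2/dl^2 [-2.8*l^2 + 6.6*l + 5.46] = -5.60000000000000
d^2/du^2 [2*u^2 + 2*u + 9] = 4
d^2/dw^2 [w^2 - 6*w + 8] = 2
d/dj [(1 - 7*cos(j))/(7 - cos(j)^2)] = (7*cos(j)^2 - 2*cos(j) + 49)*sin(j)/(sin(j)^2 + 6)^2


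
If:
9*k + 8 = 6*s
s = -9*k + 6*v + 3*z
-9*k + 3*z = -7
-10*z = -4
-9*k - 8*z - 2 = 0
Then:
No Solution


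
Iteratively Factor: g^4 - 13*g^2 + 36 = (g - 3)*(g^3 + 3*g^2 - 4*g - 12) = (g - 3)*(g + 3)*(g^2 - 4) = (g - 3)*(g + 2)*(g + 3)*(g - 2)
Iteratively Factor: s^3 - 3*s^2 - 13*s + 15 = (s + 3)*(s^2 - 6*s + 5) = (s - 5)*(s + 3)*(s - 1)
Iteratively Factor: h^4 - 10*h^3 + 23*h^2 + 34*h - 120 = (h - 5)*(h^3 - 5*h^2 - 2*h + 24) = (h - 5)*(h - 4)*(h^2 - h - 6) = (h - 5)*(h - 4)*(h - 3)*(h + 2)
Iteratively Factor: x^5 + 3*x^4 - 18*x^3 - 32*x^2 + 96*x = (x + 4)*(x^4 - x^3 - 14*x^2 + 24*x) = (x - 2)*(x + 4)*(x^3 + x^2 - 12*x) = (x - 3)*(x - 2)*(x + 4)*(x^2 + 4*x) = (x - 3)*(x - 2)*(x + 4)^2*(x)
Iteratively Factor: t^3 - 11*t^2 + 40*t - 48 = (t - 4)*(t^2 - 7*t + 12) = (t - 4)^2*(t - 3)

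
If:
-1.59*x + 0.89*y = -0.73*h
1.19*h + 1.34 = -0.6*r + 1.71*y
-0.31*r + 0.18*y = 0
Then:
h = 1.14421252371917*y - 1.12605042016807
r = 0.580645161290323*y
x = 1.08507870585848*y - 0.516991702341314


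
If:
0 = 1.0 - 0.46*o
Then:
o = 2.17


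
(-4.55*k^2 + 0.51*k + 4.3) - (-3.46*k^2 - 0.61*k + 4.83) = -1.09*k^2 + 1.12*k - 0.53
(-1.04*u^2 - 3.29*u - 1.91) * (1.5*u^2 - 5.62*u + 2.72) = -1.56*u^4 + 0.9098*u^3 + 12.796*u^2 + 1.7854*u - 5.1952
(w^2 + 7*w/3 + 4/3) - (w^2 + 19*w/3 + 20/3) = -4*w - 16/3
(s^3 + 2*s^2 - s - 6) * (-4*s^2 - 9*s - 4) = -4*s^5 - 17*s^4 - 18*s^3 + 25*s^2 + 58*s + 24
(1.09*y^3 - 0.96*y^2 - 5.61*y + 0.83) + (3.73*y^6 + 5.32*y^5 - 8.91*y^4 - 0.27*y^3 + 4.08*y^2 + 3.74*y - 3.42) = 3.73*y^6 + 5.32*y^5 - 8.91*y^4 + 0.82*y^3 + 3.12*y^2 - 1.87*y - 2.59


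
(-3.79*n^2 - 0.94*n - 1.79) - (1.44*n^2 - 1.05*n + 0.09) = -5.23*n^2 + 0.11*n - 1.88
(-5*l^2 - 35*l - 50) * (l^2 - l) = -5*l^4 - 30*l^3 - 15*l^2 + 50*l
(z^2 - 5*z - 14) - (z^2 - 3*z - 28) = 14 - 2*z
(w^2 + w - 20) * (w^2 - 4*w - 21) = w^4 - 3*w^3 - 45*w^2 + 59*w + 420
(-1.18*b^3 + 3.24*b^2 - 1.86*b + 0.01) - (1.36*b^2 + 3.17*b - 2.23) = -1.18*b^3 + 1.88*b^2 - 5.03*b + 2.24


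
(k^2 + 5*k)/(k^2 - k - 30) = k/(k - 6)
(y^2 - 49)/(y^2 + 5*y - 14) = (y - 7)/(y - 2)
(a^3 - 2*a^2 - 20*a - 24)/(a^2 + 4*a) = (a^3 - 2*a^2 - 20*a - 24)/(a*(a + 4))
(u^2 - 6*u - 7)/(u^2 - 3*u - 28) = (u + 1)/(u + 4)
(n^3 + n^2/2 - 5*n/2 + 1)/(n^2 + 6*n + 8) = (2*n^2 - 3*n + 1)/(2*(n + 4))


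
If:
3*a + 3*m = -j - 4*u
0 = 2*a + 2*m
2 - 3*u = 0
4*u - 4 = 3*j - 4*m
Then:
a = 5/3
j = -8/3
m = -5/3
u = 2/3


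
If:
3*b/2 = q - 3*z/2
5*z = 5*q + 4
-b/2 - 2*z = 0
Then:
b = -32/55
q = -36/55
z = 8/55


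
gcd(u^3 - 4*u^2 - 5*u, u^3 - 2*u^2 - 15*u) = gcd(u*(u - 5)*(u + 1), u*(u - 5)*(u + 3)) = u^2 - 5*u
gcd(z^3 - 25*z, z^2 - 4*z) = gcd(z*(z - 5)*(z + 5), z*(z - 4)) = z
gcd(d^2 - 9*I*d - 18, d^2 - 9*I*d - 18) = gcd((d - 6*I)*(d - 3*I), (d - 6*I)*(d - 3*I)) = d^2 - 9*I*d - 18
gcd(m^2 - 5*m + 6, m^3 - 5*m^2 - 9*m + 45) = m - 3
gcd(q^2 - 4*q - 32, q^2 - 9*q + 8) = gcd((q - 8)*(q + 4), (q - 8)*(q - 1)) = q - 8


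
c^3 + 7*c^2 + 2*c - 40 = (c - 2)*(c + 4)*(c + 5)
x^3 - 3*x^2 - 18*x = x*(x - 6)*(x + 3)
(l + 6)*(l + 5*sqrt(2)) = l^2 + 6*l + 5*sqrt(2)*l + 30*sqrt(2)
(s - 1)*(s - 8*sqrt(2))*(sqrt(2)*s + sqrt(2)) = sqrt(2)*s^3 - 16*s^2 - sqrt(2)*s + 16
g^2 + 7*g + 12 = (g + 3)*(g + 4)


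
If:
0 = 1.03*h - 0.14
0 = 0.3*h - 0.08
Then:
No Solution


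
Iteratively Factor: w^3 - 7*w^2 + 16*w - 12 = (w - 3)*(w^2 - 4*w + 4) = (w - 3)*(w - 2)*(w - 2)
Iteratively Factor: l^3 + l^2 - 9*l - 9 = (l + 1)*(l^2 - 9) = (l - 3)*(l + 1)*(l + 3)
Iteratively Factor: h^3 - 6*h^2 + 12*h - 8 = (h - 2)*(h^2 - 4*h + 4) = (h - 2)^2*(h - 2)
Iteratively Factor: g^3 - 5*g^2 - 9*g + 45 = (g - 3)*(g^2 - 2*g - 15) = (g - 5)*(g - 3)*(g + 3)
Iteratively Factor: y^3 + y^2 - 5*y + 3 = (y - 1)*(y^2 + 2*y - 3) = (y - 1)*(y + 3)*(y - 1)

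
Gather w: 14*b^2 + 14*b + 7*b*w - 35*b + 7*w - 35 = 14*b^2 - 21*b + w*(7*b + 7) - 35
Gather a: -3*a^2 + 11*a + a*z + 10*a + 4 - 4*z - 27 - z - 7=-3*a^2 + a*(z + 21) - 5*z - 30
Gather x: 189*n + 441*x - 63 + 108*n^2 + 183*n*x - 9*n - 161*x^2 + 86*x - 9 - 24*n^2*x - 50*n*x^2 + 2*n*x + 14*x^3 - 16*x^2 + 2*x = 108*n^2 + 180*n + 14*x^3 + x^2*(-50*n - 177) + x*(-24*n^2 + 185*n + 529) - 72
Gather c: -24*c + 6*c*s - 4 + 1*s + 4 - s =c*(6*s - 24)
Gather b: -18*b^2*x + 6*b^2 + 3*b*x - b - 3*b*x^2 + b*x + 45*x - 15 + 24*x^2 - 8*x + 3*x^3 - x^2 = b^2*(6 - 18*x) + b*(-3*x^2 + 4*x - 1) + 3*x^3 + 23*x^2 + 37*x - 15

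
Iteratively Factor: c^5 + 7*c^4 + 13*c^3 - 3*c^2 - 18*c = (c - 1)*(c^4 + 8*c^3 + 21*c^2 + 18*c) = (c - 1)*(c + 3)*(c^3 + 5*c^2 + 6*c) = (c - 1)*(c + 3)^2*(c^2 + 2*c) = c*(c - 1)*(c + 3)^2*(c + 2)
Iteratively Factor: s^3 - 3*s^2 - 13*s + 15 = (s - 5)*(s^2 + 2*s - 3) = (s - 5)*(s - 1)*(s + 3)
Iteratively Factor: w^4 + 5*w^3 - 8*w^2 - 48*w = (w)*(w^3 + 5*w^2 - 8*w - 48) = w*(w + 4)*(w^2 + w - 12) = w*(w - 3)*(w + 4)*(w + 4)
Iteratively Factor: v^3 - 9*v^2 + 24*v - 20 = (v - 2)*(v^2 - 7*v + 10) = (v - 2)^2*(v - 5)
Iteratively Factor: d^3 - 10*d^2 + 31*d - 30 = (d - 2)*(d^2 - 8*d + 15) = (d - 5)*(d - 2)*(d - 3)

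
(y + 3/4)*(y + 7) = y^2 + 31*y/4 + 21/4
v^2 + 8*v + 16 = (v + 4)^2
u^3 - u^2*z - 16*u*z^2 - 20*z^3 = (u - 5*z)*(u + 2*z)^2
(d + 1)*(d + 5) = d^2 + 6*d + 5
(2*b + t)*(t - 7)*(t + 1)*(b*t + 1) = 2*b^2*t^3 - 12*b^2*t^2 - 14*b^2*t + b*t^4 - 6*b*t^3 - 5*b*t^2 - 12*b*t - 14*b + t^3 - 6*t^2 - 7*t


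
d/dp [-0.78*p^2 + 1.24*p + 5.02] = 1.24 - 1.56*p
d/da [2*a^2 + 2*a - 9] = 4*a + 2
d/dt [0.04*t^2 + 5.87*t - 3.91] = 0.08*t + 5.87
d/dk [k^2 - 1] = 2*k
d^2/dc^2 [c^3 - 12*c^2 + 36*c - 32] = 6*c - 24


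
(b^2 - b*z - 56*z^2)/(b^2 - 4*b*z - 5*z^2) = (-b^2 + b*z + 56*z^2)/(-b^2 + 4*b*z + 5*z^2)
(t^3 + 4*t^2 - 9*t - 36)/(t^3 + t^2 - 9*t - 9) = (t + 4)/(t + 1)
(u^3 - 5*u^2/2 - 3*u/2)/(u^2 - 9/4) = 2*u*(2*u^2 - 5*u - 3)/(4*u^2 - 9)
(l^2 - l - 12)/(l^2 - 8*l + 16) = (l + 3)/(l - 4)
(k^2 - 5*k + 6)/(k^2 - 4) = (k - 3)/(k + 2)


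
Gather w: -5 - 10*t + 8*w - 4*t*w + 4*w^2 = -10*t + 4*w^2 + w*(8 - 4*t) - 5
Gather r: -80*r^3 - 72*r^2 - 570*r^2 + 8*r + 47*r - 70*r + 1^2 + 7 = -80*r^3 - 642*r^2 - 15*r + 8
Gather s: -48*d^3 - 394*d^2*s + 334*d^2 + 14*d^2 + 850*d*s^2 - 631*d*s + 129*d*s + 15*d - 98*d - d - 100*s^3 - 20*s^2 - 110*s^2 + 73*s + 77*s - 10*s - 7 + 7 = -48*d^3 + 348*d^2 - 84*d - 100*s^3 + s^2*(850*d - 130) + s*(-394*d^2 - 502*d + 140)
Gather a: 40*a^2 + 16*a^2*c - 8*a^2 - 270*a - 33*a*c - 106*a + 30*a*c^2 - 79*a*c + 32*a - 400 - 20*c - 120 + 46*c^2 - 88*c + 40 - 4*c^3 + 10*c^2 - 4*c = a^2*(16*c + 32) + a*(30*c^2 - 112*c - 344) - 4*c^3 + 56*c^2 - 112*c - 480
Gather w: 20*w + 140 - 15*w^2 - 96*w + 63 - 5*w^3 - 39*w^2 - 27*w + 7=-5*w^3 - 54*w^2 - 103*w + 210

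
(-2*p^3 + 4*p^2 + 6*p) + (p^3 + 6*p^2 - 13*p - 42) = -p^3 + 10*p^2 - 7*p - 42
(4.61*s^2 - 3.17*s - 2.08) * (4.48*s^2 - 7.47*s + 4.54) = 20.6528*s^4 - 48.6383*s^3 + 35.2909*s^2 + 1.1458*s - 9.4432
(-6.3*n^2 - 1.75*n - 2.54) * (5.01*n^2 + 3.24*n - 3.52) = -31.563*n^4 - 29.1795*n^3 + 3.7806*n^2 - 2.0696*n + 8.9408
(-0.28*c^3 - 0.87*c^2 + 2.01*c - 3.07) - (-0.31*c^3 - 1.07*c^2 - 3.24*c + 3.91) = 0.03*c^3 + 0.2*c^2 + 5.25*c - 6.98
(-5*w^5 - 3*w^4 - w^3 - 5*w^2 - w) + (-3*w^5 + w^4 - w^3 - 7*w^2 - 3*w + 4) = -8*w^5 - 2*w^4 - 2*w^3 - 12*w^2 - 4*w + 4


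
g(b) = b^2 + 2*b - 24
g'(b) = 2*b + 2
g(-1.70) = -24.51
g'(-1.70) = -1.40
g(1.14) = -20.42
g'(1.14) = 4.28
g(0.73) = -22.01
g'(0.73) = 3.46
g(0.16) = -23.65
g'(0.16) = 2.32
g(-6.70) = 7.49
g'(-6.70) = -11.40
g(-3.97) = -16.18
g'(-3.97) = -5.94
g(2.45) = -13.10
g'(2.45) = 6.90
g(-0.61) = -24.85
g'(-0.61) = 0.78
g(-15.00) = 171.00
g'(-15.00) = -28.00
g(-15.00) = 171.00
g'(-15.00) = -28.00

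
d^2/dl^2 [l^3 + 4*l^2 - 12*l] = 6*l + 8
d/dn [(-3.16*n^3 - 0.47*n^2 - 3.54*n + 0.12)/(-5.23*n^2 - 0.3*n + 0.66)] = (16.5268*n^4 + 1.896*n^3 - 24.63*n^2 + 0.6348*n - 2.3004)/(27.3529*n^4 + 3.138*n^3 - 6.8136*n^2 - 0.396*n + 0.4356)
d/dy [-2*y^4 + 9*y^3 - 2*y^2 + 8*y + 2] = -8*y^3 + 27*y^2 - 4*y + 8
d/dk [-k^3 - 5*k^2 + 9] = k*(-3*k - 10)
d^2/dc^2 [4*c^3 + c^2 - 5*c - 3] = 24*c + 2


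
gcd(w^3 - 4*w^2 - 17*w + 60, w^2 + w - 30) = w - 5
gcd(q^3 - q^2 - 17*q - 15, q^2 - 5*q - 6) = q + 1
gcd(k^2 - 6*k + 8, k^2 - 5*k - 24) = 1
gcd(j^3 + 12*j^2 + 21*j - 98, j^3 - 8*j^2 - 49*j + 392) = j + 7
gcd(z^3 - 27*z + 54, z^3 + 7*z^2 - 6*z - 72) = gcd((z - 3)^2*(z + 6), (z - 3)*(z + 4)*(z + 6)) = z^2 + 3*z - 18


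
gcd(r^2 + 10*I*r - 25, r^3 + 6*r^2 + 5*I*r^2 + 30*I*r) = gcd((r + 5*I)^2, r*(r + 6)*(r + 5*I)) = r + 5*I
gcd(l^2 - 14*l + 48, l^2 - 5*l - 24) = l - 8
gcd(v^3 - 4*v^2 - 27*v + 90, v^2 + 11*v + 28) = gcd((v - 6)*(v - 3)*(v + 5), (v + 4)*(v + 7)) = 1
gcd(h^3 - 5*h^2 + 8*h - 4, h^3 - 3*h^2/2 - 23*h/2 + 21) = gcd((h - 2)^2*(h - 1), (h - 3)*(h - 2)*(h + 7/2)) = h - 2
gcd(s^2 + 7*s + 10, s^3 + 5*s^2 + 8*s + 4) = s + 2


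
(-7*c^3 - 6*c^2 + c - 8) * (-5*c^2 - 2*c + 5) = 35*c^5 + 44*c^4 - 28*c^3 + 8*c^2 + 21*c - 40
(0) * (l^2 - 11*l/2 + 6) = 0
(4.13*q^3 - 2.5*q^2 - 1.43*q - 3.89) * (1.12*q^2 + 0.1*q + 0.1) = 4.6256*q^5 - 2.387*q^4 - 1.4386*q^3 - 4.7498*q^2 - 0.532*q - 0.389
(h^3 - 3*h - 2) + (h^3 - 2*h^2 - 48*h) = 2*h^3 - 2*h^2 - 51*h - 2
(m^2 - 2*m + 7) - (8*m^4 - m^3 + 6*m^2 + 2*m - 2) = -8*m^4 + m^3 - 5*m^2 - 4*m + 9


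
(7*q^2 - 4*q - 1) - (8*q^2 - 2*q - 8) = -q^2 - 2*q + 7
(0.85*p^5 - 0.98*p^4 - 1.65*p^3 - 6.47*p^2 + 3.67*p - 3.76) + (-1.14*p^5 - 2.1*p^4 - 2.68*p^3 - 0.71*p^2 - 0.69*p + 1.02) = -0.29*p^5 - 3.08*p^4 - 4.33*p^3 - 7.18*p^2 + 2.98*p - 2.74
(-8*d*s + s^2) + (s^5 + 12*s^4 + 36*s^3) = -8*d*s + s^5 + 12*s^4 + 36*s^3 + s^2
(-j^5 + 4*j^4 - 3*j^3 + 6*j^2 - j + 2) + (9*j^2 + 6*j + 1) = -j^5 + 4*j^4 - 3*j^3 + 15*j^2 + 5*j + 3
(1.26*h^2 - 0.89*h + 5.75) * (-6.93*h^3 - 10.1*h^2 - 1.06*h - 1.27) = -8.7318*h^5 - 6.5583*h^4 - 32.1941*h^3 - 58.7318*h^2 - 4.9647*h - 7.3025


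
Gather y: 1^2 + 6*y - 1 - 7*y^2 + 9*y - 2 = -7*y^2 + 15*y - 2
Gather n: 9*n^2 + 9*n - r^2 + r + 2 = 9*n^2 + 9*n - r^2 + r + 2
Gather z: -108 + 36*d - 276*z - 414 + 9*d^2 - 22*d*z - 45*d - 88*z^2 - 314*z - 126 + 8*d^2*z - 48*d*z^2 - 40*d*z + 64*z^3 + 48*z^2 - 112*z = 9*d^2 - 9*d + 64*z^3 + z^2*(-48*d - 40) + z*(8*d^2 - 62*d - 702) - 648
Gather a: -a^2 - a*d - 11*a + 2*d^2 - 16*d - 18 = -a^2 + a*(-d - 11) + 2*d^2 - 16*d - 18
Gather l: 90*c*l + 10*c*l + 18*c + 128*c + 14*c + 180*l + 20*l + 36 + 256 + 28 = 160*c + l*(100*c + 200) + 320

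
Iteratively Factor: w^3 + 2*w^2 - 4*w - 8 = (w + 2)*(w^2 - 4) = (w - 2)*(w + 2)*(w + 2)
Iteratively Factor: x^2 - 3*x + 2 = (x - 1)*(x - 2)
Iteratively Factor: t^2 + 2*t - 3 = (t - 1)*(t + 3)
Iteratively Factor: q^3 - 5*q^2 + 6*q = (q - 2)*(q^2 - 3*q) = (q - 3)*(q - 2)*(q)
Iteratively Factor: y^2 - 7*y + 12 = (y - 4)*(y - 3)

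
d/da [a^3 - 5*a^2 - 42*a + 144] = 3*a^2 - 10*a - 42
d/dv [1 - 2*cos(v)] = 2*sin(v)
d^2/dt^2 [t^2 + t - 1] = 2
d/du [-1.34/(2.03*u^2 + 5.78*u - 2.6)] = (5.4404*u + 7.7452)/(2.03*u^2 + 5.78*u - 2.6)^2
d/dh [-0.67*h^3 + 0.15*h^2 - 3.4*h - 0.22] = -2.01*h^2 + 0.3*h - 3.4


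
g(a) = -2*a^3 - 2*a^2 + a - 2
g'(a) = -6*a^2 - 4*a + 1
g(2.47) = -41.87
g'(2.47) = -45.49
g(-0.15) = -2.19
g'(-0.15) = 1.46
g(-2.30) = 9.45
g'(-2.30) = -21.54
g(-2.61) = 17.32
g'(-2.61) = -29.43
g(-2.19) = 7.22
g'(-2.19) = -19.02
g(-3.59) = 61.17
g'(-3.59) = -61.97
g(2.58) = -47.08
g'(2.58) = -49.26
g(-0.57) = -2.85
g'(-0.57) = 1.33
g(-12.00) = 3154.00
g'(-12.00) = -815.00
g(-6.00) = 352.00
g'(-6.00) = -191.00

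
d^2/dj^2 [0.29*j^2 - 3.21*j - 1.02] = 0.580000000000000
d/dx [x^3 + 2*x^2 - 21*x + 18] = 3*x^2 + 4*x - 21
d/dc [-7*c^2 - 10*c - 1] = -14*c - 10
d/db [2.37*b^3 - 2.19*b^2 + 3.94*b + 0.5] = 7.11*b^2 - 4.38*b + 3.94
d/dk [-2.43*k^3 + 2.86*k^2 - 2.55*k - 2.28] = -7.29*k^2 + 5.72*k - 2.55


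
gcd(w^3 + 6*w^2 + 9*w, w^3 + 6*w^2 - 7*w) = w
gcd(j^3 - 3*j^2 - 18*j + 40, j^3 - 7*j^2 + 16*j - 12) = j - 2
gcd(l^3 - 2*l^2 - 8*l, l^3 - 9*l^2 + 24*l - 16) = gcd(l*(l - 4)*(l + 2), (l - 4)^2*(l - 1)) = l - 4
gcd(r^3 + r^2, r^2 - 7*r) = r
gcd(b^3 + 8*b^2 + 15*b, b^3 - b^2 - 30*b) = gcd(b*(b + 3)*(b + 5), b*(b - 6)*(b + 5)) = b^2 + 5*b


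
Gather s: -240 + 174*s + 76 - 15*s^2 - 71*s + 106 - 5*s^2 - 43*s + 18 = -20*s^2 + 60*s - 40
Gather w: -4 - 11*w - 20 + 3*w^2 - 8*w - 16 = 3*w^2 - 19*w - 40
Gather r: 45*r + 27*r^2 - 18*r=27*r^2 + 27*r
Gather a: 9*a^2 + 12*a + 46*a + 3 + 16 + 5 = 9*a^2 + 58*a + 24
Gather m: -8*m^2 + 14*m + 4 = -8*m^2 + 14*m + 4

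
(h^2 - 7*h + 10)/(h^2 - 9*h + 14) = (h - 5)/(h - 7)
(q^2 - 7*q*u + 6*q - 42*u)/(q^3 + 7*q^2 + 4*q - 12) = (q - 7*u)/(q^2 + q - 2)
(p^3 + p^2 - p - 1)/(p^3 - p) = (p + 1)/p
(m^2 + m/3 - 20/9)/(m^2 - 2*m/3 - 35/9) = (3*m - 4)/(3*m - 7)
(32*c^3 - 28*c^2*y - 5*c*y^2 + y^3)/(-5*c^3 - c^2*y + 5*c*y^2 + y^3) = (-32*c^2 - 4*c*y + y^2)/(5*c^2 + 6*c*y + y^2)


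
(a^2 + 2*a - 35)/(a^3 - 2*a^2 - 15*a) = (a + 7)/(a*(a + 3))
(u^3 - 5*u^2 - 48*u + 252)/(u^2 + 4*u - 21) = (u^2 - 12*u + 36)/(u - 3)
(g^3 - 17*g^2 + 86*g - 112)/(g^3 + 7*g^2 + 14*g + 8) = (g^3 - 17*g^2 + 86*g - 112)/(g^3 + 7*g^2 + 14*g + 8)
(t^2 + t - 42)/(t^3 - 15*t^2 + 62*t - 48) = (t + 7)/(t^2 - 9*t + 8)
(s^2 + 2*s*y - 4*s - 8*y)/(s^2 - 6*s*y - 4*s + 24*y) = (-s - 2*y)/(-s + 6*y)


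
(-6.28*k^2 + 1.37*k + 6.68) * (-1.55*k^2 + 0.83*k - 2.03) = 9.734*k^4 - 7.3359*k^3 + 3.5315*k^2 + 2.7633*k - 13.5604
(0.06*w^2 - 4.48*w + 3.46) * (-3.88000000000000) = -0.2328*w^2 + 17.3824*w - 13.4248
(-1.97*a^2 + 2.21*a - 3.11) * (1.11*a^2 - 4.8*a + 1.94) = -2.1867*a^4 + 11.9091*a^3 - 17.8819*a^2 + 19.2154*a - 6.0334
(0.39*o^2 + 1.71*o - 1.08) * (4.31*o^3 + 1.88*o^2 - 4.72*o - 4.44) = 1.6809*o^5 + 8.1033*o^4 - 3.2808*o^3 - 11.8332*o^2 - 2.4948*o + 4.7952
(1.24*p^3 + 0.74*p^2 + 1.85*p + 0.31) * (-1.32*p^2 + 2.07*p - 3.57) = -1.6368*p^5 + 1.59*p^4 - 5.337*p^3 + 0.7785*p^2 - 5.9628*p - 1.1067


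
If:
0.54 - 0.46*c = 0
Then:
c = 1.17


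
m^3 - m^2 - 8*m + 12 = (m - 2)^2*(m + 3)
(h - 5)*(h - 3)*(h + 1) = h^3 - 7*h^2 + 7*h + 15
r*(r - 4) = r^2 - 4*r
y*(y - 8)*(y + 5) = y^3 - 3*y^2 - 40*y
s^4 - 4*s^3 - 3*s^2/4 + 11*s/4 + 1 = (s - 4)*(s - 1)*(s + 1/2)^2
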